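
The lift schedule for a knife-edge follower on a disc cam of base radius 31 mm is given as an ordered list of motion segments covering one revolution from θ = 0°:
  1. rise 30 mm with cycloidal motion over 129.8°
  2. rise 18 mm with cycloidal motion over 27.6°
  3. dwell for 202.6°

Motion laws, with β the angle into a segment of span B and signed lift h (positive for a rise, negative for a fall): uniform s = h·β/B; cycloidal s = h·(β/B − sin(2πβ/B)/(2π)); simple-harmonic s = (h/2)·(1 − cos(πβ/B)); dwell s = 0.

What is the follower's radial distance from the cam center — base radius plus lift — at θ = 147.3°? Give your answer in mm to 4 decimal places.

seg 1 [0°–129.8°] cycloidal, h=30: full span → s += 30 → s = 30.0000
seg 2 [129.8°–157.4°] cycloidal, h=18: θ=147.3° here. β=17.5, B=27.6. 18·(0.6341 − sin(2π·0.6341)/(2π)) = 13.5507 → s = 43.5507
radial distance = base radius + s = 31 + 43.5507 = 74.5507

74.5507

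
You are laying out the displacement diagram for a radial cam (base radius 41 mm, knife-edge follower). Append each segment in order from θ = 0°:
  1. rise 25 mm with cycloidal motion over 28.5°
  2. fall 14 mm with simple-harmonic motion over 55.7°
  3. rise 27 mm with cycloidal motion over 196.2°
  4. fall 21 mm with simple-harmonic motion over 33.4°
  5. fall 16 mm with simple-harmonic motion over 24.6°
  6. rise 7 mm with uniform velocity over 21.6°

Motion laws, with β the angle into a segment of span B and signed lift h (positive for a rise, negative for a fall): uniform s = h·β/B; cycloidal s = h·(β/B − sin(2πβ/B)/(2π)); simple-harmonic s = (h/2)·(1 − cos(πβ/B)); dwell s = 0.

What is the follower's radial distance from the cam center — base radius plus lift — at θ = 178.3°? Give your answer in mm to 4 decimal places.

seg 1 [0°–28.5°] cycloidal, h=25: full span → s += 25 → s = 25.0000
seg 2 [28.5°–84.2°] simple-harmonic, h=-14: full span → s += -14 → s = 11.0000
seg 3 [84.2°–280.4°] cycloidal, h=27: θ=178.3° here. β=94.1, B=196.2. 27·(0.4796 − sin(2π·0.4796)/(2π)) = 12.4006 → s = 23.4006
radial distance = base radius + s = 41 + 23.4006 = 64.4006

64.4006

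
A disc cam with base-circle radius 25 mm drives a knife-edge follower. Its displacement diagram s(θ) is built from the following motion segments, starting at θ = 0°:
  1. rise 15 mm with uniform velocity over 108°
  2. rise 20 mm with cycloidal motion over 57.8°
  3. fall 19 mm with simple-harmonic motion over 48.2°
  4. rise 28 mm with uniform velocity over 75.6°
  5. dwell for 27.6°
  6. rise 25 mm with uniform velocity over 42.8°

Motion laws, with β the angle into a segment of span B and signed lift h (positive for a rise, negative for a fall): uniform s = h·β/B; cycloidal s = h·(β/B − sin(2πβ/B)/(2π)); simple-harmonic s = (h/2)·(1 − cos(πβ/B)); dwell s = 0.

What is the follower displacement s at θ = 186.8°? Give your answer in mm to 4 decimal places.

seg 1 [0°–108°] uniform, h=15: full span → s += 15 → s = 15.0000
seg 2 [108°–165.8°] cycloidal, h=20: full span → s += 20 → s = 35.0000
seg 3 [165.8°–214°] simple-harmonic, h=-19: θ=186.8° here. β=21, B=48.2. -19/2·(1 − cos(π·0.4357)) = -7.5935 → s = 27.4065

27.4065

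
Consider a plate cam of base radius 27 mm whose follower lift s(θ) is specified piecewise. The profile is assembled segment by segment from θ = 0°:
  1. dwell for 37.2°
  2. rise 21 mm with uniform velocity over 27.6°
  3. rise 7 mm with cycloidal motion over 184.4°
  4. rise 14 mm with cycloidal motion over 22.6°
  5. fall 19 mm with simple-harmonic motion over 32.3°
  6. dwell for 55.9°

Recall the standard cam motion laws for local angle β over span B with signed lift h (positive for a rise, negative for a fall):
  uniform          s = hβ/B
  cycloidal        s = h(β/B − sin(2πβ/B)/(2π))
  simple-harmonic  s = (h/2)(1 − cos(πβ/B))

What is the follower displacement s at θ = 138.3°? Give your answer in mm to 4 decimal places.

seg 1 [0°–37.2°] dwell: s stays 0.0000
seg 2 [37.2°–64.8°] uniform, h=21: full span → s += 21 → s = 21.0000
seg 3 [64.8°–249.2°] cycloidal, h=7: θ=138.3° here. β=73.5, B=184.4. 7·(0.3986 − sin(2π·0.3986)/(2π)) = 2.1273 → s = 23.1273

23.1273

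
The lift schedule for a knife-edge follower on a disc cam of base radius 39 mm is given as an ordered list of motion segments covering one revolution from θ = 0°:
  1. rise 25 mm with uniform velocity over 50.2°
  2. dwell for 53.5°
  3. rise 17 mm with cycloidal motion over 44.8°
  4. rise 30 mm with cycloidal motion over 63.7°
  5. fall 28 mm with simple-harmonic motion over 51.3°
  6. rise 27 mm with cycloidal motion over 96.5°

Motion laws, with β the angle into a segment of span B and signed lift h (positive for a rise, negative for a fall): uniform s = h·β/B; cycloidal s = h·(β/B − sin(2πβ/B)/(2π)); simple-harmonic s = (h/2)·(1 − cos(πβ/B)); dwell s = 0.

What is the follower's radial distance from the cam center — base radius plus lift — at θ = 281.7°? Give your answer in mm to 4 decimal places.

seg 1 [0°–50.2°] uniform, h=25: full span → s += 25 → s = 25.0000
seg 2 [50.2°–103.7°] dwell: s stays 25.0000
seg 3 [103.7°–148.5°] cycloidal, h=17: full span → s += 17 → s = 42.0000
seg 4 [148.5°–212.2°] cycloidal, h=30: full span → s += 30 → s = 72.0000
seg 5 [212.2°–263.5°] simple-harmonic, h=-28: full span → s += -28 → s = 44.0000
seg 6 [263.5°–360°] cycloidal, h=27: θ=281.7° here. β=18.2, B=96.5. 27·(0.1886 − sin(2π·0.1886)/(2π)) = 1.1109 → s = 45.1109
radial distance = base radius + s = 39 + 45.1109 = 84.1109

84.1109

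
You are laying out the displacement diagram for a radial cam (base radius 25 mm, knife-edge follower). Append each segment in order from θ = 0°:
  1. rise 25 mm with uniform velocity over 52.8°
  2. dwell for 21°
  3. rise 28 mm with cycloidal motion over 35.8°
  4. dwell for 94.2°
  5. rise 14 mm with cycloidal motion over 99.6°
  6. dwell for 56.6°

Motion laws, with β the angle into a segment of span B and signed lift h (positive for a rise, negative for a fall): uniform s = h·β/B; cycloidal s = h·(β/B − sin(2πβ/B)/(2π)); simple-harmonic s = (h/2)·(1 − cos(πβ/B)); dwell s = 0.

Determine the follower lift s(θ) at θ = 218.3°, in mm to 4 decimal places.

seg 1 [0°–52.8°] uniform, h=25: full span → s += 25 → s = 25.0000
seg 2 [52.8°–73.8°] dwell: s stays 25.0000
seg 3 [73.8°–109.6°] cycloidal, h=28: full span → s += 28 → s = 53.0000
seg 4 [109.6°–203.8°] dwell: s stays 53.0000
seg 5 [203.8°–303.4°] cycloidal, h=14: θ=218.3° here. β=14.5, B=99.6. 14·(0.1456 − sin(2π·0.1456)/(2π)) = 0.2726 → s = 53.2726

53.2726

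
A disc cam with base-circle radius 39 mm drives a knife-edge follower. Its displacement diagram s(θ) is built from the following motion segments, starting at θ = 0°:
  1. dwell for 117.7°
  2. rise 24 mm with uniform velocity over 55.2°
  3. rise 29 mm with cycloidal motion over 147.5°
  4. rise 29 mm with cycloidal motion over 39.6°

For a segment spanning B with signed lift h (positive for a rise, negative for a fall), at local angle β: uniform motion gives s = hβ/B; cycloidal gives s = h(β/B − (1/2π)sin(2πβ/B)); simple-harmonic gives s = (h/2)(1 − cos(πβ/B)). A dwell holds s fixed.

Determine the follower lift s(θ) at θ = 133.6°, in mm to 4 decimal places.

seg 1 [0°–117.7°] dwell: s stays 0.0000
seg 2 [117.7°–172.9°] uniform, h=24: θ=133.6° here. β=15.9, B=55.2. 24·15.9/55.2 = 6.9130 → s = 6.9130

6.9130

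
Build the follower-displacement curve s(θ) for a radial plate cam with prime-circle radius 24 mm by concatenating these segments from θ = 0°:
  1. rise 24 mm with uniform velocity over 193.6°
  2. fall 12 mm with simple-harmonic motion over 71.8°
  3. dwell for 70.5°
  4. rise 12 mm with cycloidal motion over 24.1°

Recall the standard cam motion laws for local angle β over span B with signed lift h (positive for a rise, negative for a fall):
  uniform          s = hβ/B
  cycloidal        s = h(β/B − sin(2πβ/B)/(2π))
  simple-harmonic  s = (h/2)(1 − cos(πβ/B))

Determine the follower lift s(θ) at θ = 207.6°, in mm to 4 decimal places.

seg 1 [0°–193.6°] uniform, h=24: full span → s += 24 → s = 24.0000
seg 2 [193.6°–265.4°] simple-harmonic, h=-12: θ=207.6° here. β=14, B=71.8. -12/2·(1 − cos(π·0.1950)) = -1.0910 → s = 22.9090

22.9090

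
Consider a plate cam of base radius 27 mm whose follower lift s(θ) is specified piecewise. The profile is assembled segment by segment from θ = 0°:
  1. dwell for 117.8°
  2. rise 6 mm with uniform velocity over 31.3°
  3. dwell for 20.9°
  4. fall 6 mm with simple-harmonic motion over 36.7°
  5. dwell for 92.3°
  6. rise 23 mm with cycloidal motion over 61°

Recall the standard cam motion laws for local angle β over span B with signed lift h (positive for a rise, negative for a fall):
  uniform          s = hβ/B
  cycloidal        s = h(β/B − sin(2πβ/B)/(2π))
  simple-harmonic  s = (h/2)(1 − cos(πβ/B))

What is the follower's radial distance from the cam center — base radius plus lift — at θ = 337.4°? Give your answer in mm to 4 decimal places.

seg 1 [0°–117.8°] dwell: s stays 0.0000
seg 2 [117.8°–149.1°] uniform, h=6: full span → s += 6 → s = 6.0000
seg 3 [149.1°–170°] dwell: s stays 6.0000
seg 4 [170°–206.7°] simple-harmonic, h=-6: full span → s += -6 → s = 0.0000
seg 5 [206.7°–299°] dwell: s stays 0.0000
seg 6 [299°–360°] cycloidal, h=23: θ=337.4° here. β=38.4, B=61. 23·(0.6295 − sin(2π·0.6295)/(2π)) = 17.1394 → s = 17.1394
radial distance = base radius + s = 27 + 17.1394 = 44.1394

44.1394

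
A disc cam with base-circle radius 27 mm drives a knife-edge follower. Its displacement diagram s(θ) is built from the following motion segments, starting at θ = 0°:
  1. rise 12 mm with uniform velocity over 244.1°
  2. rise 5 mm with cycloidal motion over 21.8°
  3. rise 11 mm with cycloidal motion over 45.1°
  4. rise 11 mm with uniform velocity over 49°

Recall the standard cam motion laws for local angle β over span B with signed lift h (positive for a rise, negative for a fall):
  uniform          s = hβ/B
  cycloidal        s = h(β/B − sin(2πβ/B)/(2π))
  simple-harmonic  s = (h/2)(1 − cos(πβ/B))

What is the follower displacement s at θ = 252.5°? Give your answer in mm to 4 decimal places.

seg 1 [0°–244.1°] uniform, h=12: full span → s += 12 → s = 12.0000
seg 2 [244.1°–265.9°] cycloidal, h=5: θ=252.5° here. β=8.4, B=21.8. 5·(0.3853 − sin(2π·0.3853)/(2π)) = 1.4016 → s = 13.4016

13.4016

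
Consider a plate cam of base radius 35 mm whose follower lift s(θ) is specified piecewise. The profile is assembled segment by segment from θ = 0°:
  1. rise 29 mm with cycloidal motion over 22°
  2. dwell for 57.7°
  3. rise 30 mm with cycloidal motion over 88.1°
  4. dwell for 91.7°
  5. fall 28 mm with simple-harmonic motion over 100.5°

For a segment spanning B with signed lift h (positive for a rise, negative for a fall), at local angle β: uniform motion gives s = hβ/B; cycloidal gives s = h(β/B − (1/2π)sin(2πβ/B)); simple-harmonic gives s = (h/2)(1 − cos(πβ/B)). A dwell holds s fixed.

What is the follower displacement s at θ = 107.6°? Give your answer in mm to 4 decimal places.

seg 1 [0°–22°] cycloidal, h=29: full span → s += 29 → s = 29.0000
seg 2 [22°–79.7°] dwell: s stays 29.0000
seg 3 [79.7°–167.8°] cycloidal, h=30: θ=107.6° here. β=27.9, B=88.1. 30·(0.3167 − sin(2π·0.3167)/(2π)) = 5.1389 → s = 34.1389

34.1389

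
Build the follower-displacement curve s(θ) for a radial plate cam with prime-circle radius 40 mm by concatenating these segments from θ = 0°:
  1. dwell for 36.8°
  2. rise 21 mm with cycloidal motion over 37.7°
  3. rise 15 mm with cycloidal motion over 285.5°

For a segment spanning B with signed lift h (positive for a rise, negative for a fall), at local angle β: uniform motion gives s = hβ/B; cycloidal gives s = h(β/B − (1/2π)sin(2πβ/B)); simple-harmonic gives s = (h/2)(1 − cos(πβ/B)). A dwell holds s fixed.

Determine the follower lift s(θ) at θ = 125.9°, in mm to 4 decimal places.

seg 1 [0°–36.8°] dwell: s stays 0.0000
seg 2 [36.8°–74.5°] cycloidal, h=21: full span → s += 21 → s = 21.0000
seg 3 [74.5°–360°] cycloidal, h=15: θ=125.9° here. β=51.4, B=285.5. 15·(0.1800 − sin(2π·0.1800)/(2π)) = 0.5402 → s = 21.5402

21.5402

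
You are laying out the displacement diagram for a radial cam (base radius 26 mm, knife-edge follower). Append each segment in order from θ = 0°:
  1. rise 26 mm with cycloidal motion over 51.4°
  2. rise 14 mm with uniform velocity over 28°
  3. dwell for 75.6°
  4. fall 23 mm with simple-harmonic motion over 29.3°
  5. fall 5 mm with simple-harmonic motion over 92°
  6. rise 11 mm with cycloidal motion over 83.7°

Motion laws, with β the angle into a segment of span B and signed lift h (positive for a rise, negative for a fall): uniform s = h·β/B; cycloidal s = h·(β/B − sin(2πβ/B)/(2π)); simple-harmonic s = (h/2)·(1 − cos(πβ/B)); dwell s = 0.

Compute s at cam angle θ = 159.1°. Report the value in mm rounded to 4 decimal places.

seg 1 [0°–51.4°] cycloidal, h=26: full span → s += 26 → s = 26.0000
seg 2 [51.4°–79.4°] uniform, h=14: full span → s += 14 → s = 40.0000
seg 3 [79.4°–155°] dwell: s stays 40.0000
seg 4 [155°–184.3°] simple-harmonic, h=-23: θ=159.1° here. β=4.1, B=29.3. -23/2·(1 − cos(π·0.1399)) = -1.0934 → s = 38.9066

38.9066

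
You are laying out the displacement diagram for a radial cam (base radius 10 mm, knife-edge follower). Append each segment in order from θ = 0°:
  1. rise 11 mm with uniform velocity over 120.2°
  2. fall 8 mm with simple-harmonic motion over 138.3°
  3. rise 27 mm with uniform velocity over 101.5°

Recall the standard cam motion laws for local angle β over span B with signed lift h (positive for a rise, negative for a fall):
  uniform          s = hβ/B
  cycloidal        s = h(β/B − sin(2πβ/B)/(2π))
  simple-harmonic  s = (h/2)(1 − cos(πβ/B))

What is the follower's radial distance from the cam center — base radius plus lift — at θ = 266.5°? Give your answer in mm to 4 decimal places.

seg 1 [0°–120.2°] uniform, h=11: full span → s += 11 → s = 11.0000
seg 2 [120.2°–258.5°] simple-harmonic, h=-8: full span → s += -8 → s = 3.0000
seg 3 [258.5°–360°] uniform, h=27: θ=266.5° here. β=8, B=101.5. 27·8/101.5 = 2.1281 → s = 5.1281
radial distance = base radius + s = 10 + 5.1281 = 15.1281

15.1281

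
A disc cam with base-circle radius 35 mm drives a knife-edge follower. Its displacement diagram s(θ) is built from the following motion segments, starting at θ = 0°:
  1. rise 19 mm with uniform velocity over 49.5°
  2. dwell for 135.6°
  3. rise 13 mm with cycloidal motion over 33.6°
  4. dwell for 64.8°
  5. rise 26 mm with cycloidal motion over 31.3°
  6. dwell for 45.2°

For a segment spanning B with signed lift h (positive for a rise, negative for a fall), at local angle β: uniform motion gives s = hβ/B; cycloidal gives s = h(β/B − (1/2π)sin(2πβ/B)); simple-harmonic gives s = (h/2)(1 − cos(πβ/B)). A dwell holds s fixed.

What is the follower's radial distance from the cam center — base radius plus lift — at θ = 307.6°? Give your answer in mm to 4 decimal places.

seg 1 [0°–49.5°] uniform, h=19: full span → s += 19 → s = 19.0000
seg 2 [49.5°–185.1°] dwell: s stays 19.0000
seg 3 [185.1°–218.7°] cycloidal, h=13: full span → s += 13 → s = 32.0000
seg 4 [218.7°–283.5°] dwell: s stays 32.0000
seg 5 [283.5°–314.8°] cycloidal, h=26: θ=307.6° here. β=24.1, B=31.3. 26·(0.7700 − sin(2π·0.7700)/(2π)) = 24.1247 → s = 56.1247
radial distance = base radius + s = 35 + 56.1247 = 91.1247

91.1247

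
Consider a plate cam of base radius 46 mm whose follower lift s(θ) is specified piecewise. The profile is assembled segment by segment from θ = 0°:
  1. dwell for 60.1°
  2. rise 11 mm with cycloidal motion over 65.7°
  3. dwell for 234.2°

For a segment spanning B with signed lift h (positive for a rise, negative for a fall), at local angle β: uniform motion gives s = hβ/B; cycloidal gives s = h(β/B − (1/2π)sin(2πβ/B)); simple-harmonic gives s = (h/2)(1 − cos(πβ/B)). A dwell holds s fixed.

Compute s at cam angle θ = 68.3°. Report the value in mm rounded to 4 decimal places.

seg 1 [0°–60.1°] dwell: s stays 0.0000
seg 2 [60.1°–125.8°] cycloidal, h=11: θ=68.3° here. β=8.2, B=65.7. 11·(0.1248 − sin(2π·0.1248)/(2π)) = 0.1365 → s = 0.1365

0.1365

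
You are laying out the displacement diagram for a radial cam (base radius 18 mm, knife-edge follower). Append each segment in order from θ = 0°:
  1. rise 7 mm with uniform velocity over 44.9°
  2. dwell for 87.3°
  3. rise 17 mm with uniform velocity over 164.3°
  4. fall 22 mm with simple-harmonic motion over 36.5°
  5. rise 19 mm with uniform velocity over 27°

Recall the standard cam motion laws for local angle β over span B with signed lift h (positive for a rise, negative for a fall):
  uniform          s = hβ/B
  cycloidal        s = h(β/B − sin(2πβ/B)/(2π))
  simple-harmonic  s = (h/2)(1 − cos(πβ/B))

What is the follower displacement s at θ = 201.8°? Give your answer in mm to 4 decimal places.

seg 1 [0°–44.9°] uniform, h=7: full span → s += 7 → s = 7.0000
seg 2 [44.9°–132.2°] dwell: s stays 7.0000
seg 3 [132.2°–296.5°] uniform, h=17: θ=201.8° here. β=69.6, B=164.3. 17·69.6/164.3 = 7.2015 → s = 14.2015

14.2015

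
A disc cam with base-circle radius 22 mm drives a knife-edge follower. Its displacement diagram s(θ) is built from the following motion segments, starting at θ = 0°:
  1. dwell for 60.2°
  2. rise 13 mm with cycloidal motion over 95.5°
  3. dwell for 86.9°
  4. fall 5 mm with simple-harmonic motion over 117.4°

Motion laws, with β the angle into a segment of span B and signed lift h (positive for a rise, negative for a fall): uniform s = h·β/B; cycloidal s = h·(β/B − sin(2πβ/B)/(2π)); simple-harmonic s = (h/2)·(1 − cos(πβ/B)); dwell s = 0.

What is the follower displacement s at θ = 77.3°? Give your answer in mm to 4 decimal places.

seg 1 [0°–60.2°] dwell: s stays 0.0000
seg 2 [60.2°–155.7°] cycloidal, h=13: θ=77.3° here. β=17.1, B=95.5. 13·(0.1791 − sin(2π·0.1791)/(2π)) = 0.4609 → s = 0.4609

0.4609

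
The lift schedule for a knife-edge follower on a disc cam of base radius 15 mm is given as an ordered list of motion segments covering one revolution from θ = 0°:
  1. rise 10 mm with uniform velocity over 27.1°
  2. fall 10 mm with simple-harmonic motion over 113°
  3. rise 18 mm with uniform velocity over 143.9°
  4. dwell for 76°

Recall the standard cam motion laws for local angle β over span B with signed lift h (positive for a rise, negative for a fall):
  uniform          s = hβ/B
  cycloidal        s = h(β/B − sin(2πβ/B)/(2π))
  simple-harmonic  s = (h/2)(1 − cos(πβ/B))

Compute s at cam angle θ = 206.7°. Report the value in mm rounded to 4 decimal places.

seg 1 [0°–27.1°] uniform, h=10: full span → s += 10 → s = 10.0000
seg 2 [27.1°–140.1°] simple-harmonic, h=-10: full span → s += -10 → s = 0.0000
seg 3 [140.1°–284°] uniform, h=18: θ=206.7° here. β=66.6, B=143.9. 18·66.6/143.9 = 8.3308 → s = 8.3308

8.3308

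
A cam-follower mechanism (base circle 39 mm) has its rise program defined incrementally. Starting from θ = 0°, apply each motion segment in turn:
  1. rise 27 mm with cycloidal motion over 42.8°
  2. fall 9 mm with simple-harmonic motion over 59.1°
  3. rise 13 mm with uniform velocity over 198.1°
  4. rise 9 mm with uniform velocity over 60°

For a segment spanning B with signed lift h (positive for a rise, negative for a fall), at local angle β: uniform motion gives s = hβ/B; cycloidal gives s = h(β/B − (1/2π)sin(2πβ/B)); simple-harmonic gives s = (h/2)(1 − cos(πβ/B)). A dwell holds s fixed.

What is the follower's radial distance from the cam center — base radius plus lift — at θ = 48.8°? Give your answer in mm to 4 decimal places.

seg 1 [0°–42.8°] cycloidal, h=27: full span → s += 27 → s = 27.0000
seg 2 [42.8°–101.9°] simple-harmonic, h=-9: θ=48.8° here. β=6, B=59.1. -9/2·(1 − cos(π·0.1015)) = -0.2269 → s = 26.7731
radial distance = base radius + s = 39 + 26.7731 = 65.7731

65.7731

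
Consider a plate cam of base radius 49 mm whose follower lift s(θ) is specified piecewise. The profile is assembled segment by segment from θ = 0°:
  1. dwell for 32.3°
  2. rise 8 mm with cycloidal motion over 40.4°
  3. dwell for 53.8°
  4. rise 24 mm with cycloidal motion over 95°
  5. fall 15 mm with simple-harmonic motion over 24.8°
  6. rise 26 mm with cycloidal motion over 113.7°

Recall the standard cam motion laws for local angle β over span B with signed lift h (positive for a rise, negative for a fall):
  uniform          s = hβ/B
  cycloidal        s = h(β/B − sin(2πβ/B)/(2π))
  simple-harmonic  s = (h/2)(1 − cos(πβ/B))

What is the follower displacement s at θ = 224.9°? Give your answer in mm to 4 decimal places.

seg 1 [0°–32.3°] dwell: s stays 0.0000
seg 2 [32.3°–72.7°] cycloidal, h=8: full span → s += 8 → s = 8.0000
seg 3 [72.7°–126.5°] dwell: s stays 8.0000
seg 4 [126.5°–221.5°] cycloidal, h=24: full span → s += 24 → s = 32.0000
seg 5 [221.5°–246.3°] simple-harmonic, h=-15: θ=224.9° here. β=3.4, B=24.8. -15/2·(1 − cos(π·0.1371)) = -0.6850 → s = 31.3150

31.3150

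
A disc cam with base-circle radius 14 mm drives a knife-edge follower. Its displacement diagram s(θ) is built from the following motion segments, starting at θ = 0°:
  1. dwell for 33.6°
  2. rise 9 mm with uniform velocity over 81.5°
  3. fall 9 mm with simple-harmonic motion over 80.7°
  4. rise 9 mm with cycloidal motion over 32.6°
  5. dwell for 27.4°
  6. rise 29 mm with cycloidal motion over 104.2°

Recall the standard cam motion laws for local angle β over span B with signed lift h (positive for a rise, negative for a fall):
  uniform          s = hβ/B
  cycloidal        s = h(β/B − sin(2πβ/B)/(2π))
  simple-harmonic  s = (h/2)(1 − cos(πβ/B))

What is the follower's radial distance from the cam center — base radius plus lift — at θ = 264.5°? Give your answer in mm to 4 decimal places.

seg 1 [0°–33.6°] dwell: s stays 0.0000
seg 2 [33.6°–115.1°] uniform, h=9: full span → s += 9 → s = 9.0000
seg 3 [115.1°–195.8°] simple-harmonic, h=-9: full span → s += -9 → s = 0.0000
seg 4 [195.8°–228.4°] cycloidal, h=9: full span → s += 9 → s = 9.0000
seg 5 [228.4°–255.8°] dwell: s stays 9.0000
seg 6 [255.8°–360°] cycloidal, h=29: θ=264.5° here. β=8.7, B=104.2. 29·(0.0835 − sin(2π·0.0835)/(2π)) = 0.1095 → s = 9.1095
radial distance = base radius + s = 14 + 9.1095 = 23.1095

23.1095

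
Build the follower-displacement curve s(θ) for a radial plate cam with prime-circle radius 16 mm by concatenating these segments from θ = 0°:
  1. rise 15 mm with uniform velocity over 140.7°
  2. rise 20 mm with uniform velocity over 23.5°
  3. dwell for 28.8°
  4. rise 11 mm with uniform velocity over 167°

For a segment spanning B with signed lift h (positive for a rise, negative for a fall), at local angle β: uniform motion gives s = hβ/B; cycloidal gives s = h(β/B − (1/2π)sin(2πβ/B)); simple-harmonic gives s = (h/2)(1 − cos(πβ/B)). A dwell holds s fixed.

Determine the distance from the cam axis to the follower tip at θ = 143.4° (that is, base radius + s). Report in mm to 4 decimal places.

seg 1 [0°–140.7°] uniform, h=15: full span → s += 15 → s = 15.0000
seg 2 [140.7°–164.2°] uniform, h=20: θ=143.4° here. β=2.7, B=23.5. 20·2.7/23.5 = 2.2979 → s = 17.2979
radial distance = base radius + s = 16 + 17.2979 = 33.2979

33.2979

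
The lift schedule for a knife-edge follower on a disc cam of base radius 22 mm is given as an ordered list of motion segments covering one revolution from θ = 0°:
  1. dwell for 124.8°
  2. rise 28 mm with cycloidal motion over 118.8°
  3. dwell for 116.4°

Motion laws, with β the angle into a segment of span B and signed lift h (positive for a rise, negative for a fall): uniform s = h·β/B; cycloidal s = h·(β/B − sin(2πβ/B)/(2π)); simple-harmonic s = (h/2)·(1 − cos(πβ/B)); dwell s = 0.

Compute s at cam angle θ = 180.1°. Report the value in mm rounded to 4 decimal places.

seg 1 [0°–124.8°] dwell: s stays 0.0000
seg 2 [124.8°–243.6°] cycloidal, h=28: θ=180.1° here. β=55.3, B=118.8. 28·(0.4655 − sin(2π·0.4655)/(2π)) = 12.0749 → s = 12.0749

12.0749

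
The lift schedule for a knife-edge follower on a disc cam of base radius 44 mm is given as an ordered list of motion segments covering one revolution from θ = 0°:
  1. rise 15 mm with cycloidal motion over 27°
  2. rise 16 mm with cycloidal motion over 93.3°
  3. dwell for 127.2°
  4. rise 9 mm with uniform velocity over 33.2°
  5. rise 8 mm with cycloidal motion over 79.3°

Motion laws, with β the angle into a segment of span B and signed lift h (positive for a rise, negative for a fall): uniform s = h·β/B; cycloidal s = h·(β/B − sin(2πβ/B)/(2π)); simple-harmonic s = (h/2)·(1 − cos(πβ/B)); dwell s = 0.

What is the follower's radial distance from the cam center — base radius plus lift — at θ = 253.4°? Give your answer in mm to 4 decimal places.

seg 1 [0°–27°] cycloidal, h=15: full span → s += 15 → s = 15.0000
seg 2 [27°–120.3°] cycloidal, h=16: full span → s += 16 → s = 31.0000
seg 3 [120.3°–247.5°] dwell: s stays 31.0000
seg 4 [247.5°–280.7°] uniform, h=9: θ=253.4° here. β=5.9, B=33.2. 9·5.9/33.2 = 1.5994 → s = 32.5994
radial distance = base radius + s = 44 + 32.5994 = 76.5994

76.5994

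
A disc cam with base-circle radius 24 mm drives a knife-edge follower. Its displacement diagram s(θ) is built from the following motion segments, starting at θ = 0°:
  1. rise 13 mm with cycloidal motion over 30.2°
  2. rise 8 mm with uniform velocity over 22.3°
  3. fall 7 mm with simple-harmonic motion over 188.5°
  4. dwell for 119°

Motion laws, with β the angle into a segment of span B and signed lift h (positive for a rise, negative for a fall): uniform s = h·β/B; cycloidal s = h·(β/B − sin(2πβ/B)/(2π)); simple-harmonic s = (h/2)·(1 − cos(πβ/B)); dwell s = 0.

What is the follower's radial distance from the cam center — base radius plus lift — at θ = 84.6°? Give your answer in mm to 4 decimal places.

seg 1 [0°–30.2°] cycloidal, h=13: full span → s += 13 → s = 13.0000
seg 2 [30.2°–52.5°] uniform, h=8: full span → s += 8 → s = 21.0000
seg 3 [52.5°–241°] simple-harmonic, h=-7: θ=84.6° here. β=32.1, B=188.5. -7/2·(1 − cos(π·0.1703)) = -0.4890 → s = 20.5110
radial distance = base radius + s = 24 + 20.5110 = 44.5110

44.5110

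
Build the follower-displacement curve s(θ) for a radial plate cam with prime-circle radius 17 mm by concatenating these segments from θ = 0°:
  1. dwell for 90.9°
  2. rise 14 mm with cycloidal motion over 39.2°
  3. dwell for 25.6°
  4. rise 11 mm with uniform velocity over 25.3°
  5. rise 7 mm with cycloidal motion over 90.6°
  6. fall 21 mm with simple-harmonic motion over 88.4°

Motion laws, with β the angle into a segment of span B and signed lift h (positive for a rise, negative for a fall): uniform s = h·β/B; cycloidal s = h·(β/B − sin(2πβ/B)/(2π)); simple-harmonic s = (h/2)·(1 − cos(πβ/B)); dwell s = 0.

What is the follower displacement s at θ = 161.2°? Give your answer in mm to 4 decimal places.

seg 1 [0°–90.9°] dwell: s stays 0.0000
seg 2 [90.9°–130.1°] cycloidal, h=14: full span → s += 14 → s = 14.0000
seg 3 [130.1°–155.7°] dwell: s stays 14.0000
seg 4 [155.7°–181°] uniform, h=11: θ=161.2° here. β=5.5, B=25.3. 11·5.5/25.3 = 2.3913 → s = 16.3913

16.3913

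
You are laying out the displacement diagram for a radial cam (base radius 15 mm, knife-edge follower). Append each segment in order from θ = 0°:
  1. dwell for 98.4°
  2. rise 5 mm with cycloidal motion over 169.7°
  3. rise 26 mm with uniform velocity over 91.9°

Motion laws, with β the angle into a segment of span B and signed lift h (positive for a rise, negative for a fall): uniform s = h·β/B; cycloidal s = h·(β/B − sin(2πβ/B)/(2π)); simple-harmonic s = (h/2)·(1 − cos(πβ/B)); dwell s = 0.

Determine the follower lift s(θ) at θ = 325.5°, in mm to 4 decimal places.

seg 1 [0°–98.4°] dwell: s stays 0.0000
seg 2 [98.4°–268.1°] cycloidal, h=5: full span → s += 5 → s = 5.0000
seg 3 [268.1°–360°] uniform, h=26: θ=325.5° here. β=57.4, B=91.9. 26·57.4/91.9 = 16.2394 → s = 21.2394

21.2394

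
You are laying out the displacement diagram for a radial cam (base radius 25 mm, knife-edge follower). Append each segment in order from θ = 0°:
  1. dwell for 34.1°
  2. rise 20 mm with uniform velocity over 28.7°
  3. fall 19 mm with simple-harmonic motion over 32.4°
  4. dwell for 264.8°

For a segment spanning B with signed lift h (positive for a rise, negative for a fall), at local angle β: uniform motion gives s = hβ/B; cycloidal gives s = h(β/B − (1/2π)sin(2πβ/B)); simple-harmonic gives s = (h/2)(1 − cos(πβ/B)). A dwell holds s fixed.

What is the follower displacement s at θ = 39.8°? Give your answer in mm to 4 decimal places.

seg 1 [0°–34.1°] dwell: s stays 0.0000
seg 2 [34.1°–62.8°] uniform, h=20: θ=39.8° here. β=5.7, B=28.7. 20·5.7/28.7 = 3.9721 → s = 3.9721

3.9721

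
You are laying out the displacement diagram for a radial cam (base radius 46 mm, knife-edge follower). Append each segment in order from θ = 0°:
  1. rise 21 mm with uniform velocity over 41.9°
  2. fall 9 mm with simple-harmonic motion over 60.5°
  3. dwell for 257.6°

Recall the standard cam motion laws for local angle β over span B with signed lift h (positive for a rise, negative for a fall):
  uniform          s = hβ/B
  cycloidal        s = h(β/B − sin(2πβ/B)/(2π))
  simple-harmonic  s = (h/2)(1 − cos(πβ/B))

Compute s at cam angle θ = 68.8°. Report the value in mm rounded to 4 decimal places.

seg 1 [0°–41.9°] uniform, h=21: full span → s += 21 → s = 21.0000
seg 2 [41.9°–102.4°] simple-harmonic, h=-9: θ=68.8° here. β=26.9, B=60.5. -9/2·(1 − cos(π·0.4446)) = -3.7211 → s = 17.2789

17.2789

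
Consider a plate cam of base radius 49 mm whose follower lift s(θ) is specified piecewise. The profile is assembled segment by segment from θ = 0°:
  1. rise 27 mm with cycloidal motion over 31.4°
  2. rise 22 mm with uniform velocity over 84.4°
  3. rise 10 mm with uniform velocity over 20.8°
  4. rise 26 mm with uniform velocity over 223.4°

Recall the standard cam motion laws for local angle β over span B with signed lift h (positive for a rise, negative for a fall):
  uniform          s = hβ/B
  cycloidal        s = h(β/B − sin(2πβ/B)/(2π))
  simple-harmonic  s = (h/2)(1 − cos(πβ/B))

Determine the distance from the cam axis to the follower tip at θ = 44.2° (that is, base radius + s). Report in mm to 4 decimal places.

seg 1 [0°–31.4°] cycloidal, h=27: full span → s += 27 → s = 27.0000
seg 2 [31.4°–115.8°] uniform, h=22: θ=44.2° here. β=12.8, B=84.4. 22·12.8/84.4 = 3.3365 → s = 30.3365
radial distance = base radius + s = 49 + 30.3365 = 79.3365

79.3365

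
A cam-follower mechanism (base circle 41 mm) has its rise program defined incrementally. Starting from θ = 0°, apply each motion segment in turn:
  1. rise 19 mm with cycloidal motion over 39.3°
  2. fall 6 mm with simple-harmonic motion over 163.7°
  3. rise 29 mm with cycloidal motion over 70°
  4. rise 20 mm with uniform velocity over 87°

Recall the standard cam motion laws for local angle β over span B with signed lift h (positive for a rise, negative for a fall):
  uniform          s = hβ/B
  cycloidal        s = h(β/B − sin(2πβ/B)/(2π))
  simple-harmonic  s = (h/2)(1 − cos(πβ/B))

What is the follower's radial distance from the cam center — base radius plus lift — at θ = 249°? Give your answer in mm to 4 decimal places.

seg 1 [0°–39.3°] cycloidal, h=19: full span → s += 19 → s = 19.0000
seg 2 [39.3°–203°] simple-harmonic, h=-6: full span → s += -6 → s = 13.0000
seg 3 [203°–273°] cycloidal, h=29: θ=249° here. β=46, B=70. 29·(0.6571 − sin(2π·0.6571)/(2π)) = 22.9091 → s = 35.9091
radial distance = base radius + s = 41 + 35.9091 = 76.9091

76.9091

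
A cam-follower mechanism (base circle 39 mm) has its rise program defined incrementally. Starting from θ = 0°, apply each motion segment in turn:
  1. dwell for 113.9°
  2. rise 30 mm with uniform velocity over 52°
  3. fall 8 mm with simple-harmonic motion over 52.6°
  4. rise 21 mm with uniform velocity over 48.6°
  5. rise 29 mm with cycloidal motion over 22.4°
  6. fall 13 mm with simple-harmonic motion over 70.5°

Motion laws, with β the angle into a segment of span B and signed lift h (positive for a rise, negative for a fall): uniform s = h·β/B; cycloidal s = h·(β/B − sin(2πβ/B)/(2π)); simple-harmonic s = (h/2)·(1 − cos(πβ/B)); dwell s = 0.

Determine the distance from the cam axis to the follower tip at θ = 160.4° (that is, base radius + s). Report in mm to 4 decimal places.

seg 1 [0°–113.9°] dwell: s stays 0.0000
seg 2 [113.9°–165.9°] uniform, h=30: θ=160.4° here. β=46.5, B=52. 30·46.5/52 = 26.8269 → s = 26.8269
radial distance = base radius + s = 39 + 26.8269 = 65.8269

65.8269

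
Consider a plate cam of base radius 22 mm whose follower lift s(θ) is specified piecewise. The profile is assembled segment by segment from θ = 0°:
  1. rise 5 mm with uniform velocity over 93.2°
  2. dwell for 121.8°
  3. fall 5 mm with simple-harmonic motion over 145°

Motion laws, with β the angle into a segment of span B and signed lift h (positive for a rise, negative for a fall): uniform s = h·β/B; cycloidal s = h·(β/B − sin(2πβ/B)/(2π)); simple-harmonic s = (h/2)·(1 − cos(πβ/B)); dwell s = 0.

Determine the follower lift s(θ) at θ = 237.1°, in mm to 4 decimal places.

seg 1 [0°–93.2°] uniform, h=5: full span → s += 5 → s = 5.0000
seg 2 [93.2°–215°] dwell: s stays 5.0000
seg 3 [215°–360°] simple-harmonic, h=-5: θ=237.1° here. β=22.1, B=145. -5/2·(1 − cos(π·0.1524)) = -0.2812 → s = 4.7188

4.7188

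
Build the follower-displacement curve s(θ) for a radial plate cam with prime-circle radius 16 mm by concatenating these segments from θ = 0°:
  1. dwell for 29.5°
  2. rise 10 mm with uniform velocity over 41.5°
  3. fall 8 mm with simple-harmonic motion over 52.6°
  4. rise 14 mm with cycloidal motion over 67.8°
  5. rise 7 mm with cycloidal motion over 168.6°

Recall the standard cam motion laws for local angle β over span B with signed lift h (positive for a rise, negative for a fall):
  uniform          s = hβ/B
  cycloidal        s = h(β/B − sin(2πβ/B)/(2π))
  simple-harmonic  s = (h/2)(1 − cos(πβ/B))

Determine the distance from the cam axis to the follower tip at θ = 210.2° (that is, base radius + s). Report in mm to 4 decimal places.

seg 1 [0°–29.5°] dwell: s stays 0.0000
seg 2 [29.5°–71°] uniform, h=10: full span → s += 10 → s = 10.0000
seg 3 [71°–123.6°] simple-harmonic, h=-8: full span → s += -8 → s = 2.0000
seg 4 [123.6°–191.4°] cycloidal, h=14: full span → s += 14 → s = 16.0000
seg 5 [191.4°–360°] cycloidal, h=7: θ=210.2° here. β=18.8, B=168.6. 7·(0.1115 − sin(2π·0.1115)/(2π)) = 0.0623 → s = 16.0623
radial distance = base radius + s = 16 + 16.0623 = 32.0623

32.0623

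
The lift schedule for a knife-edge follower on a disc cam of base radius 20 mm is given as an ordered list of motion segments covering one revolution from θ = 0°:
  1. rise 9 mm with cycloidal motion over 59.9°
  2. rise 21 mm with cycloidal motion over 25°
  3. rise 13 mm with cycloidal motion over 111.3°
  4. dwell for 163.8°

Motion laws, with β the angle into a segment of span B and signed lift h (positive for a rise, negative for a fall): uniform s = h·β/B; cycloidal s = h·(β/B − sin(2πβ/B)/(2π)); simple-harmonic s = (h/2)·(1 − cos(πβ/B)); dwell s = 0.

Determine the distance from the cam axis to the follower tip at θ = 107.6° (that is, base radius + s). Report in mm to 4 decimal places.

seg 1 [0°–59.9°] cycloidal, h=9: full span → s += 9 → s = 9.0000
seg 2 [59.9°–84.9°] cycloidal, h=21: full span → s += 21 → s = 30.0000
seg 3 [84.9°–196.2°] cycloidal, h=13: θ=107.6° here. β=22.7, B=111.3. 13·(0.2040 − sin(2π·0.2040)/(2π)) = 0.6684 → s = 30.6684
radial distance = base radius + s = 20 + 30.6684 = 50.6684

50.6684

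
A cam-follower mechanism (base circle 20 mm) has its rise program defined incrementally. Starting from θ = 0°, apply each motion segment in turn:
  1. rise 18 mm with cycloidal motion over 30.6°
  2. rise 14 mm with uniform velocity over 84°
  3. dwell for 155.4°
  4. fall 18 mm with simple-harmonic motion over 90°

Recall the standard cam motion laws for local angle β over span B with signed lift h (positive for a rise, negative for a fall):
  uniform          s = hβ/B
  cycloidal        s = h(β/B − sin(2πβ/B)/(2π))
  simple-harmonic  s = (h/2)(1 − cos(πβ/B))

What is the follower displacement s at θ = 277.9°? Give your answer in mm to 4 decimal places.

seg 1 [0°–30.6°] cycloidal, h=18: full span → s += 18 → s = 18.0000
seg 2 [30.6°–114.6°] uniform, h=14: full span → s += 14 → s = 32.0000
seg 3 [114.6°–270°] dwell: s stays 32.0000
seg 4 [270°–360°] simple-harmonic, h=-18: θ=277.9° here. β=7.9, B=90. -18/2·(1 − cos(π·0.0878)) = -0.3400 → s = 31.6600

31.6600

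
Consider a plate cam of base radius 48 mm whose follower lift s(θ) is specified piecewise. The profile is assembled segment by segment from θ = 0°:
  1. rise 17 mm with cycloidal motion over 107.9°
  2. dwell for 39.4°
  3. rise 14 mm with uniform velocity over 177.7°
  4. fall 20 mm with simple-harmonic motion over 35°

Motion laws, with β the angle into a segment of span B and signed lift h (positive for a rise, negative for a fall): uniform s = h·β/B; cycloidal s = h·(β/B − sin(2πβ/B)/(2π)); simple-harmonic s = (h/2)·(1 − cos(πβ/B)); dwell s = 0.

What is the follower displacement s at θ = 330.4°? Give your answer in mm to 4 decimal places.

seg 1 [0°–107.9°] cycloidal, h=17: full span → s += 17 → s = 17.0000
seg 2 [107.9°–147.3°] dwell: s stays 17.0000
seg 3 [147.3°–325°] uniform, h=14: full span → s += 14 → s = 31.0000
seg 4 [325°–360°] simple-harmonic, h=-20: θ=330.4° here. β=5.4, B=35. -20/2·(1 − cos(π·0.1543)) = -1.1519 → s = 29.8481

29.8481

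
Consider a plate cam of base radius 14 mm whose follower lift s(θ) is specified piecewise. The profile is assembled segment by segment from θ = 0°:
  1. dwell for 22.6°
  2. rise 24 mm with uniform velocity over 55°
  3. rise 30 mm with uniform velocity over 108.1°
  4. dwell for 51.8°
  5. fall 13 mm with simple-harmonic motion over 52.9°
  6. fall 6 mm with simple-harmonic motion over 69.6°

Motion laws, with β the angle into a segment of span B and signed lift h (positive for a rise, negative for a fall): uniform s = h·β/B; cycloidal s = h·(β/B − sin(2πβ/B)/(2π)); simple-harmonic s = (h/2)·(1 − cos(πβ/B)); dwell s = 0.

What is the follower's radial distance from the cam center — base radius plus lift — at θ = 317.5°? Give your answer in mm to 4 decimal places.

seg 1 [0°–22.6°] dwell: s stays 0.0000
seg 2 [22.6°–77.6°] uniform, h=24: full span → s += 24 → s = 24.0000
seg 3 [77.6°–185.7°] uniform, h=30: full span → s += 30 → s = 54.0000
seg 4 [185.7°–237.5°] dwell: s stays 54.0000
seg 5 [237.5°–290.4°] simple-harmonic, h=-13: full span → s += -13 → s = 41.0000
seg 6 [290.4°–360°] simple-harmonic, h=-6: θ=317.5° here. β=27.1, B=69.6. -6/2·(1 − cos(π·0.3894)) = -1.9782 → s = 39.0218
radial distance = base radius + s = 14 + 39.0218 = 53.0218

53.0218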